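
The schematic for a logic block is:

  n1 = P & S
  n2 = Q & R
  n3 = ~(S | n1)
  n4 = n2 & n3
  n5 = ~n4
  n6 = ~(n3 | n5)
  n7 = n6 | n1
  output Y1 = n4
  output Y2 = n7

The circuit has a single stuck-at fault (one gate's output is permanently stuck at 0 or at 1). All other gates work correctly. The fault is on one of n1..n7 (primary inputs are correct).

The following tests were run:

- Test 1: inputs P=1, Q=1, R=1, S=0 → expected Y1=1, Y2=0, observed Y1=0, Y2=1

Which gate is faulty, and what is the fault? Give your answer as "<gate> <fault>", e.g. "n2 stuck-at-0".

Fault-free values for test 1 (P=1, Q=1, R=1, S=0): n1=0, n2=1, n3=1, n4=1, n5=0, n6=0, n7=0, giving Y1=1, Y2=0. Observed Y1=0, Y2=1.
Test 1: faults giving observed Y1=0, Y2=1 are {n1 stuck-at-1}.
Only n1 stuck-at-1 is consistent with every test.

n1 stuck-at-1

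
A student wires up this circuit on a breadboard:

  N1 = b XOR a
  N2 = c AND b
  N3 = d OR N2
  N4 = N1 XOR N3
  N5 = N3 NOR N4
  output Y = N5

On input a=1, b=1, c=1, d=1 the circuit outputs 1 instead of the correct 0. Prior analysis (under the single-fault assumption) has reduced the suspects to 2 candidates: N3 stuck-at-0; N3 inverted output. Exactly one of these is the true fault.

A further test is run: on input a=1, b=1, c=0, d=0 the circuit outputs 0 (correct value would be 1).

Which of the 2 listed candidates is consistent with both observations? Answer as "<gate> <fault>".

Evaluate each candidate on input a=1, b=1, c=0, d=0:
  N3 stuck-at-0: N1=0, N2=0, N3=0 [stuck-at-0], N4=0, N5=1 → 1 — eliminated
  N3 inverted output: N1=0, N2=0, N3=1 [inverted output], N4=1, N5=0 → 0 — matches
Only N3 inverted output reproduces the observed 0.

N3 inverted output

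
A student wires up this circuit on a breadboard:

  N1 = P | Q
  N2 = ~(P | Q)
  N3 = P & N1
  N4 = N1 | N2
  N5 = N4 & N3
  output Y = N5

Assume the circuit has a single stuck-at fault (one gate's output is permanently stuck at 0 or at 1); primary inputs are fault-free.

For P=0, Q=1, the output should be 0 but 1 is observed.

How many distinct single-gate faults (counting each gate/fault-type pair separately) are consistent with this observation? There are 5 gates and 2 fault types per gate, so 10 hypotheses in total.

2

Fault-free: N1=1, N2=0, N3=0, N4=1, N5=0 → 0. Observed 1.
  N1 stuck-at-0: output 0 ✗
  N1 stuck-at-1: output 0 ✗
  N2 stuck-at-0: output 0 ✗
  N2 stuck-at-1: output 0 ✗
  N3 stuck-at-0: output 0 ✗
  N3 stuck-at-1: output 1 ✓
  N4 stuck-at-0: output 0 ✗
  N4 stuck-at-1: output 0 ✗
  N5 stuck-at-0: output 0 ✗
  N5 stuck-at-1: output 1 ✓
Consistent faults: {N3 stuck-at-1, N5 stuck-at-1} — 2 in all.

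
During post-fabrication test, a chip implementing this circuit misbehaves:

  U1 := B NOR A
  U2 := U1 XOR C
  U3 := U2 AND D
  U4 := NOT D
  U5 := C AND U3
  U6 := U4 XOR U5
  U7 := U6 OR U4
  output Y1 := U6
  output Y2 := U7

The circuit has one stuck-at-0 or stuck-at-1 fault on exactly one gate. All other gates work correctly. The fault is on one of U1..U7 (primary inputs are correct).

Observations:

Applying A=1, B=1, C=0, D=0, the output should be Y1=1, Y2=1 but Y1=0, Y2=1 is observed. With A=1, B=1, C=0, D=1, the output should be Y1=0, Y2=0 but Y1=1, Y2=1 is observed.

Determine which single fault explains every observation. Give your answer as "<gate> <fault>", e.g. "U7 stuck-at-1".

Fault-free values for test 1 (A=1, B=1, C=0, D=0): U1=0, U2=0, U3=0, U4=1, U5=0, U6=1, U7=1, giving Y1=1, Y2=1. Observed Y1=0, Y2=1.
Test 1: faults giving observed Y1=0, Y2=1 are {U5 stuck-at-1, U6 stuck-at-0}.
Test 2 (A=1, B=1, C=0, D=1): fault-free U1=0, U2=0, U3=0, U4=0, U5=0, U6=0, U7=0 → Y1=0, Y2=0; observed Y1=1, Y2=1. Eliminates U6 stuck-at-0.
Only U5 stuck-at-1 is consistent with every test.

U5 stuck-at-1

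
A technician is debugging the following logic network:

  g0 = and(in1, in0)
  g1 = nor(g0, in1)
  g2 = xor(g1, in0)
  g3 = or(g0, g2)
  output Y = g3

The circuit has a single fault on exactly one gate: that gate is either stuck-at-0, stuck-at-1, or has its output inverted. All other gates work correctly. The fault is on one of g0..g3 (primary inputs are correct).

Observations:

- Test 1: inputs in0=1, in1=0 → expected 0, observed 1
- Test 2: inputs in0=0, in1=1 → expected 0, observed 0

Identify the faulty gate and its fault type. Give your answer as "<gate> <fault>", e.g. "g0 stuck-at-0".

g1 stuck-at-0

Fault-free values for test 1 (in0=1, in1=0): g0=0, g1=1, g2=0, g3=0, giving Y=0. Observed 1.
Test 1: faults giving observed 1 are {g0 stuck-at-1, g0 inverted output, g1 stuck-at-0, g1 inverted output, g2 stuck-at-1, g2 inverted output, g3 stuck-at-1, g3 inverted output}.
Test 2 (in0=0, in1=1): fault-free g0=0, g1=0, g2=0, g3=0 → 0; observed 0. Eliminates g0 stuck-at-1, g0 inverted output, g1 inverted output, g2 stuck-at-1, g2 inverted output, g3 stuck-at-1, g3 inverted output.
Only g1 stuck-at-0 is consistent with every test.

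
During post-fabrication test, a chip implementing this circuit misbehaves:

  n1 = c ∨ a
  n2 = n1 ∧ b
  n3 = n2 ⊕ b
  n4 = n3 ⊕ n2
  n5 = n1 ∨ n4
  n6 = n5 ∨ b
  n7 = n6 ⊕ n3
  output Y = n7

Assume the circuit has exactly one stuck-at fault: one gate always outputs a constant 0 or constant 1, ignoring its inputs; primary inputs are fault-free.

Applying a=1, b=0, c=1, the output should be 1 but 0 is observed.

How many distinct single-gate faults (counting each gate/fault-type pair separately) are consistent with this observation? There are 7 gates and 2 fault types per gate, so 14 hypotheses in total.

6

Fault-free: n1=1, n2=0, n3=0, n4=0, n5=1, n6=1, n7=1 → 1. Observed 0.
  n1 stuck-at-0: output 0 ✓
  n1 stuck-at-1: output 1 ✗
  n2 stuck-at-0: output 1 ✗
  n2 stuck-at-1: output 0 ✓
  n3 stuck-at-0: output 1 ✗
  n3 stuck-at-1: output 0 ✓
  n4 stuck-at-0: output 1 ✗
  n4 stuck-at-1: output 1 ✗
  n5 stuck-at-0: output 0 ✓
  n5 stuck-at-1: output 1 ✗
  n6 stuck-at-0: output 0 ✓
  n6 stuck-at-1: output 1 ✗
  n7 stuck-at-0: output 0 ✓
  n7 stuck-at-1: output 1 ✗
Consistent faults: {n1 stuck-at-0, n2 stuck-at-1, n3 stuck-at-1, n5 stuck-at-0, n6 stuck-at-0, n7 stuck-at-0} — 6 in all.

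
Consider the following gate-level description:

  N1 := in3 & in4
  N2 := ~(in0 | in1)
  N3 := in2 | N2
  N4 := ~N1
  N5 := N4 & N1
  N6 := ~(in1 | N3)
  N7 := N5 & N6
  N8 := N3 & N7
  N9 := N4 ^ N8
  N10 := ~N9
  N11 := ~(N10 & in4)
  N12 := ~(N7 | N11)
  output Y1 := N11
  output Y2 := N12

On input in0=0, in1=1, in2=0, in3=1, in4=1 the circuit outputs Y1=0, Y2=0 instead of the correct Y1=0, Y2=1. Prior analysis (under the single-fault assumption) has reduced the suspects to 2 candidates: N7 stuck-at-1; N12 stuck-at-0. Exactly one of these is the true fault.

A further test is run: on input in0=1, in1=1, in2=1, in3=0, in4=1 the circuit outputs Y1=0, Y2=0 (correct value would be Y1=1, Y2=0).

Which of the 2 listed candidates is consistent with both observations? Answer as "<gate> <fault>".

N7 stuck-at-1

Evaluate each candidate on input in0=1, in1=1, in2=1, in3=0, in4=1:
  N7 stuck-at-1: N1=0, N2=0, N3=1, N4=1, N5=0, N6=0, N7=1 [stuck-at-1], N8=1, N9=0, N10=1, N11=0, N12=0 → Y1=0, Y2=0 — matches
  N12 stuck-at-0: N1=0, N2=0, N3=1, N4=1, N5=0, N6=0, N7=0, N8=0, N9=1, N10=0, N11=1, N12=0 [stuck-at-0] → Y1=1, Y2=0 — eliminated
Only N7 stuck-at-1 reproduces the observed Y1=0, Y2=0.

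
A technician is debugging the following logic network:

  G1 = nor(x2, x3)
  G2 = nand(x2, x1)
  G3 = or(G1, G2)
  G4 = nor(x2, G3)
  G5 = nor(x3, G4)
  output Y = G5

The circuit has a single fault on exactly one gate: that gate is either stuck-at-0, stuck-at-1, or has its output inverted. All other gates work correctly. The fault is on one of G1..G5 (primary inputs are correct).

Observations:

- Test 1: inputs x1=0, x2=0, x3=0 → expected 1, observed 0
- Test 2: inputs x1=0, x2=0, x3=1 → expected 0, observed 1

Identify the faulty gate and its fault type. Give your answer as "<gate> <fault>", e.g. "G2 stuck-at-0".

Fault-free values for test 1 (x1=0, x2=0, x3=0): G1=1, G2=1, G3=1, G4=0, G5=1, giving Y=1. Observed 0.
Test 1: faults giving observed 0 are {G3 stuck-at-0, G3 inverted output, G4 stuck-at-1, G4 inverted output, G5 stuck-at-0, G5 inverted output}.
Test 2 (x1=0, x2=0, x3=1): fault-free G1=0, G2=1, G3=1, G4=0, G5=0 → 0; observed 1. Eliminates G3 stuck-at-0, G3 inverted output, G4 stuck-at-1, G4 inverted output, G5 stuck-at-0.
Only G5 inverted output is consistent with every test.

G5 inverted output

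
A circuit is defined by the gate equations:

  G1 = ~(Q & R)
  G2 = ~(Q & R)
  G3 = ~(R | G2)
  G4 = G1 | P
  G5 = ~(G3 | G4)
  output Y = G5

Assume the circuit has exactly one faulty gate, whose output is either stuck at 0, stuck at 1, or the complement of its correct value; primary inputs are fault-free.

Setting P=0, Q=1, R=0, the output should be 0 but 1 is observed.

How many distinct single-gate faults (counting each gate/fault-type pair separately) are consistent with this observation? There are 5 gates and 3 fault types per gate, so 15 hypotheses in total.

Fault-free: G1=1, G2=1, G3=0, G4=1, G5=0 → 0. Observed 1.
  G1: stuck-at-0, inverted output ✓; others ✗
  G2: none of the 3 fault types match ✗
  G3: none of the 3 fault types match ✗
  G4: stuck-at-0, inverted output ✓; others ✗
  G5: stuck-at-1, inverted output ✓; others ✗
Consistent faults: {G1 stuck-at-0, G1 inverted output, G4 stuck-at-0, G4 inverted output, G5 stuck-at-1, G5 inverted output} — 6 in all.

6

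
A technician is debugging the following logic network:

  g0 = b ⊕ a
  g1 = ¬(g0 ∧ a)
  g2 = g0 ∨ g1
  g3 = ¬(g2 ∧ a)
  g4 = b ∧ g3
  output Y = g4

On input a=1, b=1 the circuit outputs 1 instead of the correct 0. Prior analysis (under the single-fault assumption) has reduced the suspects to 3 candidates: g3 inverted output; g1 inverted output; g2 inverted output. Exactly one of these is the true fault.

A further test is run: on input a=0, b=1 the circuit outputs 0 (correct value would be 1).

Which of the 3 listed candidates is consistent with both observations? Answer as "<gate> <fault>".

Evaluate each candidate on input a=0, b=1:
  g3 inverted output: g0=1, g1=1, g2=1, g3=0 [inverted output], g4=0 → 0 — matches
  g1 inverted output: g0=1, g1=0 [inverted output], g2=1, g3=1, g4=1 → 1 — eliminated
  g2 inverted output: g0=1, g1=1, g2=0 [inverted output], g3=1, g4=1 → 1 — eliminated
Only g3 inverted output reproduces the observed 0.

g3 inverted output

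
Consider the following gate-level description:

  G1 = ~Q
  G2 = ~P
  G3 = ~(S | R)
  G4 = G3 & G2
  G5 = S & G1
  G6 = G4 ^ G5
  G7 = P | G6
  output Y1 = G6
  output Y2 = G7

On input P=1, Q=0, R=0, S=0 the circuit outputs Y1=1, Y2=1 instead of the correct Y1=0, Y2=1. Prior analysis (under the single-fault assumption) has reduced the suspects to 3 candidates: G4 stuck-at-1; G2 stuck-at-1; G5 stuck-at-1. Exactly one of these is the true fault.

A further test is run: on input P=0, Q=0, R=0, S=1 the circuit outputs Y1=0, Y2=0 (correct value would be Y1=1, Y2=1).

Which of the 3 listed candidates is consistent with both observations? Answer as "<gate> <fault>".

Evaluate each candidate on input P=0, Q=0, R=0, S=1:
  G4 stuck-at-1: G1=1, G2=1, G3=0, G4=1 [stuck-at-1], G5=1, G6=0, G7=0 → Y1=0, Y2=0 — matches
  G2 stuck-at-1: G1=1, G2=1 [stuck-at-1], G3=0, G4=0, G5=1, G6=1, G7=1 → Y1=1, Y2=1 — eliminated
  G5 stuck-at-1: G1=1, G2=1, G3=0, G4=0, G5=1 [stuck-at-1], G6=1, G7=1 → Y1=1, Y2=1 — eliminated
Only G4 stuck-at-1 reproduces the observed Y1=0, Y2=0.

G4 stuck-at-1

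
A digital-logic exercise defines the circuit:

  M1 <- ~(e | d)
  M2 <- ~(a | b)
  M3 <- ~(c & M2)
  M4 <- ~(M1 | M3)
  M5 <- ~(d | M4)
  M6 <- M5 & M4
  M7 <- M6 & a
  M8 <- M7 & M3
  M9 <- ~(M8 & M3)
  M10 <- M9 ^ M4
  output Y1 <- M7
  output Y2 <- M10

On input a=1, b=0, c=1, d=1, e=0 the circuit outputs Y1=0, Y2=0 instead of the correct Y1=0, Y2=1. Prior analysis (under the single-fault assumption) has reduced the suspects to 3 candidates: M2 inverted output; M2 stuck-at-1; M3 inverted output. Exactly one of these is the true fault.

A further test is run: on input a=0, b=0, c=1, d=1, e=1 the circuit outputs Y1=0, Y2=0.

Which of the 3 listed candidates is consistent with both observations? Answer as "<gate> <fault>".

M2 stuck-at-1

Evaluate each candidate on input a=0, b=0, c=1, d=1, e=1:
  M2 inverted output: M1=0, M2=0 [inverted output], M3=1, M4=0, M5=0, M6=0, M7=0, M8=0, M9=1, M10=1 → Y1=0, Y2=1 — eliminated
  M2 stuck-at-1: M1=0, M2=1 [stuck-at-1], M3=0, M4=1, M5=0, M6=0, M7=0, M8=0, M9=1, M10=0 → Y1=0, Y2=0 — matches
  M3 inverted output: M1=0, M2=1, M3=1 [inverted output], M4=0, M5=0, M6=0, M7=0, M8=0, M9=1, M10=1 → Y1=0, Y2=1 — eliminated
Only M2 stuck-at-1 reproduces the observed Y1=0, Y2=0.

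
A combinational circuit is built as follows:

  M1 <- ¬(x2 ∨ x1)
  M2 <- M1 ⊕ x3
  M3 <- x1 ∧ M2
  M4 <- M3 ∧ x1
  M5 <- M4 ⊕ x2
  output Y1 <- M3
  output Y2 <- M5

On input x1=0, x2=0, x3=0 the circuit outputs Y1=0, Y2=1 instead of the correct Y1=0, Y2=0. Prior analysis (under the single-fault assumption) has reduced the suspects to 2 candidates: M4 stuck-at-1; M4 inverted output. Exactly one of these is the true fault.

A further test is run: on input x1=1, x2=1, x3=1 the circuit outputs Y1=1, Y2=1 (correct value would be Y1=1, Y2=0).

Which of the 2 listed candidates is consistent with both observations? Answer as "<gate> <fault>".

M4 inverted output

Evaluate each candidate on input x1=1, x2=1, x3=1:
  M4 stuck-at-1: M1=0, M2=1, M3=1, M4=1 [stuck-at-1], M5=0 → Y1=1, Y2=0 — eliminated
  M4 inverted output: M1=0, M2=1, M3=1, M4=0 [inverted output], M5=1 → Y1=1, Y2=1 — matches
Only M4 inverted output reproduces the observed Y1=1, Y2=1.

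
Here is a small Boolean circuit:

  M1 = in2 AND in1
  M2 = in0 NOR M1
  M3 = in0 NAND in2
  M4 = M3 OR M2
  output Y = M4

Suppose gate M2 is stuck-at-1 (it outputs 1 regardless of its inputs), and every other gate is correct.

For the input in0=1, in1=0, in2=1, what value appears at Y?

Propagate with M2 forced: M1=0, M2=1 [stuck-at-1], M3=0, M4=1.
So Y = 1. (Without the fault it would be 0.)

1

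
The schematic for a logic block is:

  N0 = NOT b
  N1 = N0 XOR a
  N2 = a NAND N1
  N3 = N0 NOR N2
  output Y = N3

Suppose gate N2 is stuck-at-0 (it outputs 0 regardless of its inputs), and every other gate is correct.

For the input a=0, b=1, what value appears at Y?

1

Propagate with N2 forced: N0=0, N1=0, N2=0 [stuck-at-0], N3=1.
So Y = 1. (Without the fault it would be 0.)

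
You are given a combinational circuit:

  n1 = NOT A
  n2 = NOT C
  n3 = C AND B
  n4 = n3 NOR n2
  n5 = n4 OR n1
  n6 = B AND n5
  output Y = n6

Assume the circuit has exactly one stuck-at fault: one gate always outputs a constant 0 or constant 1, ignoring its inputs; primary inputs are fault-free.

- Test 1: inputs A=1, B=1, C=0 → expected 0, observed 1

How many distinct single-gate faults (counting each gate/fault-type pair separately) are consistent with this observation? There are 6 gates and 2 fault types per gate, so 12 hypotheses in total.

5

Fault-free: n1=0, n2=1, n3=0, n4=0, n5=0, n6=0 → 0. Observed 1.
  n1 stuck-at-0: output 0 ✗
  n1 stuck-at-1: output 1 ✓
  n2 stuck-at-0: output 1 ✓
  n2 stuck-at-1: output 0 ✗
  n3 stuck-at-0: output 0 ✗
  n3 stuck-at-1: output 0 ✗
  n4 stuck-at-0: output 0 ✗
  n4 stuck-at-1: output 1 ✓
  n5 stuck-at-0: output 0 ✗
  n5 stuck-at-1: output 1 ✓
  n6 stuck-at-0: output 0 ✗
  n6 stuck-at-1: output 1 ✓
Consistent faults: {n1 stuck-at-1, n2 stuck-at-0, n4 stuck-at-1, n5 stuck-at-1, n6 stuck-at-1} — 5 in all.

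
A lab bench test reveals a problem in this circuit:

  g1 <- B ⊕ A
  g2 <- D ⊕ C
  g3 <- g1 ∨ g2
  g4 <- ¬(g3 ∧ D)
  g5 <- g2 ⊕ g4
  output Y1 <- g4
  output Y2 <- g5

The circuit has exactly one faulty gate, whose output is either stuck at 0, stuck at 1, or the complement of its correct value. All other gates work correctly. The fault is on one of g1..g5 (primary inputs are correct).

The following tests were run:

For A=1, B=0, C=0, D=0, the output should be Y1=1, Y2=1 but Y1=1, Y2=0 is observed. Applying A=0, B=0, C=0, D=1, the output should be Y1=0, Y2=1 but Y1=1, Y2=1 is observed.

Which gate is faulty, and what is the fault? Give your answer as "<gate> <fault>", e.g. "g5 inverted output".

Fault-free values for test 1 (A=1, B=0, C=0, D=0): g1=1, g2=0, g3=1, g4=1, g5=1, giving Y1=1, Y2=1. Observed Y1=1, Y2=0.
Test 1: faults giving observed Y1=1, Y2=0 are {g2 stuck-at-1, g2 inverted output, g5 stuck-at-0, g5 inverted output}.
Test 2 (A=0, B=0, C=0, D=1): fault-free g1=0, g2=1, g3=1, g4=0, g5=1 → Y1=0, Y2=1; observed Y1=1, Y2=1. Eliminates g2 stuck-at-1, g5 stuck-at-0, g5 inverted output.
Only g2 inverted output is consistent with every test.

g2 inverted output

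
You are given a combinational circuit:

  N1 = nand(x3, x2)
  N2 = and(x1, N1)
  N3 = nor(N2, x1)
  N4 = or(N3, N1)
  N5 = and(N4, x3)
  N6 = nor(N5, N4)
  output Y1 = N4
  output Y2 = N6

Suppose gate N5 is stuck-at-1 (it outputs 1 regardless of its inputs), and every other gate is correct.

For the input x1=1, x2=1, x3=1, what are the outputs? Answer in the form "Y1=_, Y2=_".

Y1=0, Y2=0

Propagate with N5 forced: N1=0, N2=0, N3=0, N4=0, N5=1 [stuck-at-1], N6=0.
So the outputs are Y1=0, Y2=0. (Without the fault they would be Y1=0, Y2=1.)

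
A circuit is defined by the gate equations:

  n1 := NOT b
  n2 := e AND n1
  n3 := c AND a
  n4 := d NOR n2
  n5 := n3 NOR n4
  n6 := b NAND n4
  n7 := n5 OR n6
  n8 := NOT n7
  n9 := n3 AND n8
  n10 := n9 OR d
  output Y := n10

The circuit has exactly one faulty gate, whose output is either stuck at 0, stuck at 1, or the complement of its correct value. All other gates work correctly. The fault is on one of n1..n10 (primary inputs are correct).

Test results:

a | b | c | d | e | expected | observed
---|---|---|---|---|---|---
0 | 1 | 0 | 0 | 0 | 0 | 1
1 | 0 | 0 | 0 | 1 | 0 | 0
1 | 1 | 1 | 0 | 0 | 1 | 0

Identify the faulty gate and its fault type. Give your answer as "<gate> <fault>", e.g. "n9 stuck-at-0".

n3 inverted output

Fault-free values for test 1 (a=0, b=1, c=0, d=0, e=0): n1=0, n2=0, n3=0, n4=1, n5=0, n6=0, n7=0, n8=1, n9=0, n10=0, giving Y=0. Observed 1.
Test 1: faults giving observed 1 are {n3 stuck-at-1, n3 inverted output, n9 stuck-at-1, n9 inverted output, n10 stuck-at-1, n10 inverted output}.
Test 2 (a=1, b=0, c=0, d=0, e=1): fault-free n1=1, n2=1, n3=0, n4=0, n5=1, n6=1, n7=1, n8=0, n9=0, n10=0 → 0; observed 0. Eliminates n9 stuck-at-1, n9 inverted output, n10 stuck-at-1, n10 inverted output.
Test 3 (a=1, b=1, c=1, d=0, e=0): fault-free n1=0, n2=0, n3=1, n4=1, n5=0, n6=0, n7=0, n8=1, n9=1, n10=1 → 1; observed 0. Eliminates n3 stuck-at-1.
Only n3 inverted output is consistent with every test.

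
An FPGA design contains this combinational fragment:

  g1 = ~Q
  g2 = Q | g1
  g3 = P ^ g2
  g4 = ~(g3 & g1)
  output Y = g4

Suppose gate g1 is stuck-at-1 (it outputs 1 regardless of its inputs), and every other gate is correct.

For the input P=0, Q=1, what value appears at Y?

0

Propagate with g1 forced: g1=1 [stuck-at-1], g2=1, g3=1, g4=0.
So Y = 0. (Without the fault it would be 1.)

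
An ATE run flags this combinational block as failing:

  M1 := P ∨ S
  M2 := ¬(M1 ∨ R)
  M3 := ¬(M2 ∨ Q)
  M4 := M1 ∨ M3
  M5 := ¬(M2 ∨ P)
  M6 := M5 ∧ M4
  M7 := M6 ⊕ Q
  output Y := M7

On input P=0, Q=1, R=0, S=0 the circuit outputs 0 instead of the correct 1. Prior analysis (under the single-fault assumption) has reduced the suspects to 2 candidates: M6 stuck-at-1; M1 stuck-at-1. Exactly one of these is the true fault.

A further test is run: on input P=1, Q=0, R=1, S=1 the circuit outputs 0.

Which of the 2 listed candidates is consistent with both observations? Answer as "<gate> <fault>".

M1 stuck-at-1

Evaluate each candidate on input P=1, Q=0, R=1, S=1:
  M6 stuck-at-1: M1=1, M2=0, M3=1, M4=1, M5=0, M6=1 [stuck-at-1], M7=1 → 1 — eliminated
  M1 stuck-at-1: M1=1 [stuck-at-1], M2=0, M3=1, M4=1, M5=0, M6=0, M7=0 → 0 — matches
Only M1 stuck-at-1 reproduces the observed 0.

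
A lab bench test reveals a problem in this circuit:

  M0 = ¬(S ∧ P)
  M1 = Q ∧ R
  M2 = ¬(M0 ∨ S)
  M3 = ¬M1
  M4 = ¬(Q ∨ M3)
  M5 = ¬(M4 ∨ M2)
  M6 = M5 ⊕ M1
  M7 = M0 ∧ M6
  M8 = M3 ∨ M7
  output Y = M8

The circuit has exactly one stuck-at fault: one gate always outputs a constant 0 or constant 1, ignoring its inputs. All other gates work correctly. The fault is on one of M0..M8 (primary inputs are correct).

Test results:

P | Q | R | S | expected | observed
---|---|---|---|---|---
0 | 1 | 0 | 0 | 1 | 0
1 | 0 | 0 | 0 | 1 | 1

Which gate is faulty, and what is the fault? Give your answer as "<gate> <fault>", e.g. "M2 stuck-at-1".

Fault-free values for test 1 (P=0, Q=1, R=0, S=0): M0=1, M1=0, M2=0, M3=1, M4=0, M5=1, M6=1, M7=1, M8=1, giving Y=1. Observed 0.
Test 1: faults giving observed 0 are {M1 stuck-at-1, M8 stuck-at-0}.
Test 2 (P=1, Q=0, R=0, S=0): fault-free M0=1, M1=0, M2=0, M3=1, M4=0, M5=1, M6=1, M7=1, M8=1 → 1; observed 1. Eliminates M8 stuck-at-0.
Only M1 stuck-at-1 is consistent with every test.

M1 stuck-at-1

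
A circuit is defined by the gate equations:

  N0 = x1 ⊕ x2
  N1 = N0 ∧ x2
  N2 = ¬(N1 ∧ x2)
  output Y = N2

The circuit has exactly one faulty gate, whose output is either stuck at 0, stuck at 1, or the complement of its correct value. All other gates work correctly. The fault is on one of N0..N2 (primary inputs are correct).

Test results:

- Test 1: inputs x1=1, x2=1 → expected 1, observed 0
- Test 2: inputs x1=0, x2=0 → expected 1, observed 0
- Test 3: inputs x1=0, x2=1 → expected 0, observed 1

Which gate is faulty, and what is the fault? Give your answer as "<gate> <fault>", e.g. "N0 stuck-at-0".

Fault-free values for test 1 (x1=1, x2=1): N0=0, N1=0, N2=1, giving Y=1. Observed 0.
Test 1: faults giving observed 0 are {N0 stuck-at-1, N0 inverted output, N1 stuck-at-1, N1 inverted output, N2 stuck-at-0, N2 inverted output}.
Test 2 (x1=0, x2=0): fault-free N0=0, N1=0, N2=1 → 1; observed 0. Eliminates N0 stuck-at-1, N0 inverted output, N1 stuck-at-1, N1 inverted output.
Test 3 (x1=0, x2=1): fault-free N0=1, N1=1, N2=0 → 0; observed 1. Eliminates N2 stuck-at-0.
Only N2 inverted output is consistent with every test.

N2 inverted output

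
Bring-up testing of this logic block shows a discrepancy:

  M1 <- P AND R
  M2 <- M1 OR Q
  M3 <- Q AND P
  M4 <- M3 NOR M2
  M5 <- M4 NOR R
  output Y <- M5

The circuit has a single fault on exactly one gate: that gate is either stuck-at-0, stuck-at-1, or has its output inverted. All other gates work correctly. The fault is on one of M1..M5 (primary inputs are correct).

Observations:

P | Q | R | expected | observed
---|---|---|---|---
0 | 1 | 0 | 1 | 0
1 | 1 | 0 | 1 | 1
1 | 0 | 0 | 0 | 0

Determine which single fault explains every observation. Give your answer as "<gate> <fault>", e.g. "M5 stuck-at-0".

M2 stuck-at-0

Fault-free values for test 1 (P=0, Q=1, R=0): M1=0, M2=1, M3=0, M4=0, M5=1, giving Y=1. Observed 0.
Test 1: faults giving observed 0 are {M2 stuck-at-0, M2 inverted output, M4 stuck-at-1, M4 inverted output, M5 stuck-at-0, M5 inverted output}.
Test 2 (P=1, Q=1, R=0): fault-free M1=0, M2=1, M3=1, M4=0, M5=1 → 1; observed 1. Eliminates M4 stuck-at-1, M4 inverted output, M5 stuck-at-0, M5 inverted output.
Test 3 (P=1, Q=0, R=0): fault-free M1=0, M2=0, M3=0, M4=1, M5=0 → 0; observed 0. Eliminates M2 inverted output.
Only M2 stuck-at-0 is consistent with every test.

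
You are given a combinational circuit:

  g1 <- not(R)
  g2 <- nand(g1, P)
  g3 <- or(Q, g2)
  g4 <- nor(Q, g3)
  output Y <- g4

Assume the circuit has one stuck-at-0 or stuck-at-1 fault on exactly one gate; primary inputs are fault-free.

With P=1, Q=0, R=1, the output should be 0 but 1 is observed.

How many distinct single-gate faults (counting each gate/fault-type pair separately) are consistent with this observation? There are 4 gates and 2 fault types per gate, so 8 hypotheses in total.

Fault-free: g1=0, g2=1, g3=1, g4=0 → 0. Observed 1.
  g1 stuck-at-0: output 0 ✗
  g1 stuck-at-1: output 1 ✓
  g2 stuck-at-0: output 1 ✓
  g2 stuck-at-1: output 0 ✗
  g3 stuck-at-0: output 1 ✓
  g3 stuck-at-1: output 0 ✗
  g4 stuck-at-0: output 0 ✗
  g4 stuck-at-1: output 1 ✓
Consistent faults: {g1 stuck-at-1, g2 stuck-at-0, g3 stuck-at-0, g4 stuck-at-1} — 4 in all.

4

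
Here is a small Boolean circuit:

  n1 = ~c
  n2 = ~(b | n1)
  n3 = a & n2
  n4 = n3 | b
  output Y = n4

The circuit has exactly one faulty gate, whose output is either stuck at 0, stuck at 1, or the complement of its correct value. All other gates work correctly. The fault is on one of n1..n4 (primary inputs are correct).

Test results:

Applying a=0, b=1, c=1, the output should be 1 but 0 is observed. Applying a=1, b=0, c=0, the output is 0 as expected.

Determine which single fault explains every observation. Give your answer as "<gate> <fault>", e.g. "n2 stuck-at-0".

Fault-free values for test 1 (a=0, b=1, c=1): n1=0, n2=0, n3=0, n4=1, giving Y=1. Observed 0.
Test 1: faults giving observed 0 are {n4 stuck-at-0, n4 inverted output}.
Test 2 (a=1, b=0, c=0): fault-free n1=1, n2=0, n3=0, n4=0 → 0; observed 0. Eliminates n4 inverted output.
Only n4 stuck-at-0 is consistent with every test.

n4 stuck-at-0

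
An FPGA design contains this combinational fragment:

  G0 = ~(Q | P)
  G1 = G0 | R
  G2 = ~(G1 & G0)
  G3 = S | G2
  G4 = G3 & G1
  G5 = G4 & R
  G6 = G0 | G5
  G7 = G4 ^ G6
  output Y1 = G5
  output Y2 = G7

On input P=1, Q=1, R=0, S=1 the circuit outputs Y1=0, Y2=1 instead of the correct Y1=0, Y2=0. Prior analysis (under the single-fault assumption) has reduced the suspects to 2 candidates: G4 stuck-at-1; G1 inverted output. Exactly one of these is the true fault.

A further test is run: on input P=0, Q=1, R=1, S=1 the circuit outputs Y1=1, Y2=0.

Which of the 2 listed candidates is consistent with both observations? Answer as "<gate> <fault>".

G4 stuck-at-1

Evaluate each candidate on input P=0, Q=1, R=1, S=1:
  G4 stuck-at-1: G0=0, G1=1, G2=1, G3=1, G4=1 [stuck-at-1], G5=1, G6=1, G7=0 → Y1=1, Y2=0 — matches
  G1 inverted output: G0=0, G1=0 [inverted output], G2=1, G3=1, G4=0, G5=0, G6=0, G7=0 → Y1=0, Y2=0 — eliminated
Only G4 stuck-at-1 reproduces the observed Y1=1, Y2=0.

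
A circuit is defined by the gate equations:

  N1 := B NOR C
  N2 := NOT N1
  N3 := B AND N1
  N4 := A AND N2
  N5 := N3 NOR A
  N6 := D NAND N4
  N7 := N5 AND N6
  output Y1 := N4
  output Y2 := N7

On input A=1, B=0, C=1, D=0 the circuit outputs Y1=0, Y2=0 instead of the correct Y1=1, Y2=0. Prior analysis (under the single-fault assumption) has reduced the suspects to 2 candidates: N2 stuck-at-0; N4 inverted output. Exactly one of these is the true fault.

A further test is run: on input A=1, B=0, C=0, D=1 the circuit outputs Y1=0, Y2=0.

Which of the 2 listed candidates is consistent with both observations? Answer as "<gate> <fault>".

N2 stuck-at-0

Evaluate each candidate on input A=1, B=0, C=0, D=1:
  N2 stuck-at-0: N1=1, N2=0 [stuck-at-0], N3=0, N4=0, N5=0, N6=1, N7=0 → Y1=0, Y2=0 — matches
  N4 inverted output: N1=1, N2=0, N3=0, N4=1 [inverted output], N5=0, N6=0, N7=0 → Y1=1, Y2=0 — eliminated
Only N2 stuck-at-0 reproduces the observed Y1=0, Y2=0.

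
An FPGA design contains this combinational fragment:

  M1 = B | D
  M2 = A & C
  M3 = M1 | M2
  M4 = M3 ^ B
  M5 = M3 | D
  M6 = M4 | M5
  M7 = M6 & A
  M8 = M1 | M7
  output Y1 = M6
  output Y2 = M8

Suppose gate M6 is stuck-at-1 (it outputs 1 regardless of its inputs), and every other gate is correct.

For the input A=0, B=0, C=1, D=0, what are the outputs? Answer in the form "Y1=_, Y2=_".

Propagate with M6 forced: M1=0, M2=0, M3=0, M4=0, M5=0, M6=1 [stuck-at-1], M7=0, M8=0.
So the outputs are Y1=1, Y2=0. (Without the fault they would be Y1=0, Y2=0.)

Y1=1, Y2=0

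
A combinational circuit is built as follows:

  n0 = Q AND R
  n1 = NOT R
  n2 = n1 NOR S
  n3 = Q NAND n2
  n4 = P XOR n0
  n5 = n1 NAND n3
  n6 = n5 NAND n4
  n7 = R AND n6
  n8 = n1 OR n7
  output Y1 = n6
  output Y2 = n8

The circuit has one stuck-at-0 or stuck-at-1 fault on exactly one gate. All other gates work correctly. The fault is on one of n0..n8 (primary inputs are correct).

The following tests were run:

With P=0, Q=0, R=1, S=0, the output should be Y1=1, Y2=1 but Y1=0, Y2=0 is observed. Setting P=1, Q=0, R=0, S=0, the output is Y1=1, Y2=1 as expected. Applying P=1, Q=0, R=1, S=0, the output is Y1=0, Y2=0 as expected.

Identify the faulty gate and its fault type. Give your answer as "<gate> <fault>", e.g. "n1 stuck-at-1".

Fault-free values for test 1 (P=0, Q=0, R=1, S=0): n0=0, n1=0, n2=1, n3=1, n4=0, n5=1, n6=1, n7=1, n8=1, giving Y1=1, Y2=1. Observed Y1=0, Y2=0.
Test 1: faults giving observed Y1=0, Y2=0 are {n0 stuck-at-1, n4 stuck-at-1, n6 stuck-at-0}.
Test 2 (P=1, Q=0, R=0, S=0): fault-free n0=0, n1=1, n2=0, n3=1, n4=1, n5=0, n6=1, n7=0, n8=1 → Y1=1, Y2=1; observed Y1=1, Y2=1. Eliminates n6 stuck-at-0.
Test 3 (P=1, Q=0, R=1, S=0): fault-free n0=0, n1=0, n2=1, n3=1, n4=1, n5=1, n6=0, n7=0, n8=0 → Y1=0, Y2=0; observed Y1=0, Y2=0. Eliminates n0 stuck-at-1.
Only n4 stuck-at-1 is consistent with every test.

n4 stuck-at-1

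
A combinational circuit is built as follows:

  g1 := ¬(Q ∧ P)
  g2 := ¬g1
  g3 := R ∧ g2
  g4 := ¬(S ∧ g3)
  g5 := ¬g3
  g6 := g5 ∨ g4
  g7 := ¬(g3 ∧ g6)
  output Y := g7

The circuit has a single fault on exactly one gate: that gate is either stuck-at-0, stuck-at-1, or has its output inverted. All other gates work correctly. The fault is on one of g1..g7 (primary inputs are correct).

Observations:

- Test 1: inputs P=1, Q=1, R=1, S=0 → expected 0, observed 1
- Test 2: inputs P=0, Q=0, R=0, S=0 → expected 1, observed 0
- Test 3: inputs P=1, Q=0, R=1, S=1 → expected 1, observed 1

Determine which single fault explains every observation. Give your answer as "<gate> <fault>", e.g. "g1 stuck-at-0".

Fault-free values for test 1 (P=1, Q=1, R=1, S=0): g1=0, g2=1, g3=1, g4=1, g5=0, g6=1, g7=0, giving Y=0. Observed 1.
Test 1: faults giving observed 1 are {g1 stuck-at-1, g1 inverted output, g2 stuck-at-0, g2 inverted output, g3 stuck-at-0, g3 inverted output, g4 stuck-at-0, g4 inverted output, g6 stuck-at-0, g6 inverted output, g7 stuck-at-1, g7 inverted output}.
Test 2 (P=0, Q=0, R=0, S=0): fault-free g1=1, g2=0, g3=0, g4=1, g5=1, g6=1, g7=1 → 1; observed 0. Eliminates g1 stuck-at-1, g1 inverted output, g2 stuck-at-0, g2 inverted output, g3 stuck-at-0, g4 stuck-at-0, g4 inverted output, g6 stuck-at-0, g6 inverted output, g7 stuck-at-1.
Test 3 (P=1, Q=0, R=1, S=1): fault-free g1=1, g2=0, g3=0, g4=1, g5=1, g6=1, g7=1 → 1; observed 1. Eliminates g7 inverted output.
Only g3 inverted output is consistent with every test.

g3 inverted output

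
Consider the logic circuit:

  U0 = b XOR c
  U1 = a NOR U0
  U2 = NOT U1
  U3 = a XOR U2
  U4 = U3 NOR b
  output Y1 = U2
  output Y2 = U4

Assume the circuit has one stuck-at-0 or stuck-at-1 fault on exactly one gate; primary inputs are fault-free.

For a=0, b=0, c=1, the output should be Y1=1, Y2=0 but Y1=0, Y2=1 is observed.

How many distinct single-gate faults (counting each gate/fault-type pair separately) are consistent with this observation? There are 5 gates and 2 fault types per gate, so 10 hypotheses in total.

Fault-free: U0=1, U1=0, U2=1, U3=1, U4=0 → Y1=1, Y2=0. Observed Y1=0, Y2=1.
  U0 stuck-at-0: output Y1=0, Y2=1 ✓
  U0 stuck-at-1: output Y1=1, Y2=0 ✗
  U1 stuck-at-0: output Y1=1, Y2=0 ✗
  U1 stuck-at-1: output Y1=0, Y2=1 ✓
  U2 stuck-at-0: output Y1=0, Y2=1 ✓
  U2 stuck-at-1: output Y1=1, Y2=0 ✗
  U3 stuck-at-0: output Y1=1, Y2=1 ✗
  U3 stuck-at-1: output Y1=1, Y2=0 ✗
  U4 stuck-at-0: output Y1=1, Y2=0 ✗
  U4 stuck-at-1: output Y1=1, Y2=1 ✗
Consistent faults: {U0 stuck-at-0, U1 stuck-at-1, U2 stuck-at-0} — 3 in all.

3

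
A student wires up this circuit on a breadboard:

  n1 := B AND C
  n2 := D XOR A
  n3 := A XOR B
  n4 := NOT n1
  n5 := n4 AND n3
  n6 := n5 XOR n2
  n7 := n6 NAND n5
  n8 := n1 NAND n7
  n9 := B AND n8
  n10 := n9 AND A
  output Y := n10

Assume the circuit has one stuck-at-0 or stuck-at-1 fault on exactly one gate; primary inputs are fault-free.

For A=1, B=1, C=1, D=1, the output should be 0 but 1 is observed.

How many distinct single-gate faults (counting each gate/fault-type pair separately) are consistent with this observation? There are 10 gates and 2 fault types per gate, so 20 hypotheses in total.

6

Fault-free: n1=1, n2=0, n3=0, n4=0, n5=0, n6=0, n7=1, n8=0, n9=0, n10=0 → 0. Observed 1.
  n1: stuck-at-0 ✓; others ✗
  n2: none of the 2 fault types match ✗
  n3: none of the 2 fault types match ✗
  n4: none of the 2 fault types match ✗
  n5: stuck-at-1 ✓; others ✗
  n6: none of the 2 fault types match ✗
  n7: stuck-at-0 ✓; others ✗
  n8: stuck-at-1 ✓; others ✗
  n9: stuck-at-1 ✓; others ✗
  n10: stuck-at-1 ✓; others ✗
Consistent faults: {n1 stuck-at-0, n5 stuck-at-1, n7 stuck-at-0, n8 stuck-at-1, n9 stuck-at-1, n10 stuck-at-1} — 6 in all.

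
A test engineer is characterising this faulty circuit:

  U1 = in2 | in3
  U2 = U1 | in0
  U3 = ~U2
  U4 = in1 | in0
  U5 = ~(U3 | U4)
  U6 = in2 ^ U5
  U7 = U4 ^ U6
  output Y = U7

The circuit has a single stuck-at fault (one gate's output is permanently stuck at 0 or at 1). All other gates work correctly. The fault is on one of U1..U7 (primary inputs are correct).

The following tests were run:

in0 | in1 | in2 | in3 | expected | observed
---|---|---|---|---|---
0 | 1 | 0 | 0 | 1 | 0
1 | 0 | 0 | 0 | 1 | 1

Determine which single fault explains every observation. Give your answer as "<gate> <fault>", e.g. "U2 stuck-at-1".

Fault-free values for test 1 (in0=0, in1=1, in2=0, in3=0): U1=0, U2=0, U3=1, U4=1, U5=0, U6=0, U7=1, giving Y=1. Observed 0.
Test 1: faults giving observed 0 are {U4 stuck-at-0, U5 stuck-at-1, U6 stuck-at-1, U7 stuck-at-0}.
Test 2 (in0=1, in1=0, in2=0, in3=0): fault-free U1=0, U2=1, U3=0, U4=1, U5=0, U6=0, U7=1 → 1; observed 1. Eliminates U5 stuck-at-1, U6 stuck-at-1, U7 stuck-at-0.
Only U4 stuck-at-0 is consistent with every test.

U4 stuck-at-0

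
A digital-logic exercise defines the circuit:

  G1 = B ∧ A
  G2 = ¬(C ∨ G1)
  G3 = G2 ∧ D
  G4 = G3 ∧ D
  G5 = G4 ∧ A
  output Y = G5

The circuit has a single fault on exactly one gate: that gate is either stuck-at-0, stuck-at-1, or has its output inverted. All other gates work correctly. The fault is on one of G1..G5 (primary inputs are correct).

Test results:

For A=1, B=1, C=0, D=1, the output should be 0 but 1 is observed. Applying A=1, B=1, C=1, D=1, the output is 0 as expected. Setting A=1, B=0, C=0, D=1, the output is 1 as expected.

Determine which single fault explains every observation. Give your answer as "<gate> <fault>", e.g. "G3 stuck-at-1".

G1 stuck-at-0

Fault-free values for test 1 (A=1, B=1, C=0, D=1): G1=1, G2=0, G3=0, G4=0, G5=0, giving Y=0. Observed 1.
Test 1: faults giving observed 1 are {G1 stuck-at-0, G1 inverted output, G2 stuck-at-1, G2 inverted output, G3 stuck-at-1, G3 inverted output, G4 stuck-at-1, G4 inverted output, G5 stuck-at-1, G5 inverted output}.
Test 2 (A=1, B=1, C=1, D=1): fault-free G1=1, G2=0, G3=0, G4=0, G5=0 → 0; observed 0. Eliminates G2 stuck-at-1, G2 inverted output, G3 stuck-at-1, G3 inverted output, G4 stuck-at-1, G4 inverted output, G5 stuck-at-1, G5 inverted output.
Test 3 (A=1, B=0, C=0, D=1): fault-free G1=0, G2=1, G3=1, G4=1, G5=1 → 1; observed 1. Eliminates G1 inverted output.
Only G1 stuck-at-0 is consistent with every test.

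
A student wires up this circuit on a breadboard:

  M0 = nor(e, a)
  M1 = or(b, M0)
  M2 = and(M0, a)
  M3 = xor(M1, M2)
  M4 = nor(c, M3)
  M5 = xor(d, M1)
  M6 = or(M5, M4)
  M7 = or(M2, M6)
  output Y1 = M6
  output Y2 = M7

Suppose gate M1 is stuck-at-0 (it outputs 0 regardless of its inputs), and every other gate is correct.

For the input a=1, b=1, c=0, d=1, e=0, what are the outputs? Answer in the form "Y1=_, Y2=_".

Propagate with M1 forced: M0=0, M1=0 [stuck-at-0], M2=0, M3=0, M4=1, M5=1, M6=1, M7=1.
So the outputs are Y1=1, Y2=1. (Without the fault they would be Y1=0, Y2=0.)

Y1=1, Y2=1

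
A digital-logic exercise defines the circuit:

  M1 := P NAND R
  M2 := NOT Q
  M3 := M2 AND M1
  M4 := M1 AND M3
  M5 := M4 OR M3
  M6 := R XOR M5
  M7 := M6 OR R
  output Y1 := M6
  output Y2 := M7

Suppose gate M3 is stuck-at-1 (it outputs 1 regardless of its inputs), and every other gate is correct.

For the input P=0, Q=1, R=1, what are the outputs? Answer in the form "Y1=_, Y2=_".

Propagate with M3 forced: M1=1, M2=0, M3=1 [stuck-at-1], M4=1, M5=1, M6=0, M7=1.
So the outputs are Y1=0, Y2=1. (Without the fault they would be Y1=1, Y2=1.)

Y1=0, Y2=1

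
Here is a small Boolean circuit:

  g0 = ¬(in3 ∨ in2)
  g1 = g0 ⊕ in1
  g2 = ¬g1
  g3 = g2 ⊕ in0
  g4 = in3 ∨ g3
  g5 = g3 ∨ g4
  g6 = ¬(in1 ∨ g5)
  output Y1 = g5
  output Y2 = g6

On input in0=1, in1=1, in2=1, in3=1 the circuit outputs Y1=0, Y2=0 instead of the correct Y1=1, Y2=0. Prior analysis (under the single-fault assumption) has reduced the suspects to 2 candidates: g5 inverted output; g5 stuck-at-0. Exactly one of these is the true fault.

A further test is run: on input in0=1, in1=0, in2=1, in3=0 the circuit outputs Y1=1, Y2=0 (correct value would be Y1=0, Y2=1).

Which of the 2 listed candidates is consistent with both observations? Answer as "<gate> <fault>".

Evaluate each candidate on input in0=1, in1=0, in2=1, in3=0:
  g5 inverted output: g0=0, g1=0, g2=1, g3=0, g4=0, g5=1 [inverted output], g6=0 → Y1=1, Y2=0 — matches
  g5 stuck-at-0: g0=0, g1=0, g2=1, g3=0, g4=0, g5=0 [stuck-at-0], g6=1 → Y1=0, Y2=1 — eliminated
Only g5 inverted output reproduces the observed Y1=1, Y2=0.

g5 inverted output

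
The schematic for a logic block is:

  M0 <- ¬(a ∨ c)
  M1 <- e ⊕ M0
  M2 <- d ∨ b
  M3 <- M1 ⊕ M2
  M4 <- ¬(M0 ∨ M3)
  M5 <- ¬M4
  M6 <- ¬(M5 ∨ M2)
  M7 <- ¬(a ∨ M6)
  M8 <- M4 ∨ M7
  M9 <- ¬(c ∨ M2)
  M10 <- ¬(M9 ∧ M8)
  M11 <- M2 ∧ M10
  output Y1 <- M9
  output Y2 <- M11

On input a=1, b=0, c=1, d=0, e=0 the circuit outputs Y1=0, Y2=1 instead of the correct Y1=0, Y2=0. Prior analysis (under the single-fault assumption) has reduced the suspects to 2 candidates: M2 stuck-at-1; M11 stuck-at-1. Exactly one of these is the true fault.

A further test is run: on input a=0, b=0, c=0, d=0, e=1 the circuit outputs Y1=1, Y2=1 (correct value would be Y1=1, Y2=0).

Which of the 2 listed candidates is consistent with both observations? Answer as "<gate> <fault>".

M11 stuck-at-1

Evaluate each candidate on input a=0, b=0, c=0, d=0, e=1:
  M2 stuck-at-1: M0=1, M1=0, M2=1 [stuck-at-1], M3=1, M4=0, M5=1, M6=0, M7=1, M8=1, M9=0, M10=1, M11=1 → Y1=0, Y2=1 — eliminated
  M11 stuck-at-1: M0=1, M1=0, M2=0, M3=0, M4=0, M5=1, M6=0, M7=1, M8=1, M9=1, M10=0, M11=1 [stuck-at-1] → Y1=1, Y2=1 — matches
Only M11 stuck-at-1 reproduces the observed Y1=1, Y2=1.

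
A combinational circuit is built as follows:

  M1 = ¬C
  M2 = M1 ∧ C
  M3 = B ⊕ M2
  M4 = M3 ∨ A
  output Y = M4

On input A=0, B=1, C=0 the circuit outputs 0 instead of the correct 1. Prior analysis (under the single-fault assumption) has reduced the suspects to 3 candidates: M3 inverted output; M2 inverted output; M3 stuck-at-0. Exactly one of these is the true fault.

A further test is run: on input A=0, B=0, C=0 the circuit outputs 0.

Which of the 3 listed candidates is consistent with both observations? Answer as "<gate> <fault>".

M3 stuck-at-0

Evaluate each candidate on input A=0, B=0, C=0:
  M3 inverted output: M1=1, M2=0, M3=1 [inverted output], M4=1 → 1 — eliminated
  M2 inverted output: M1=1, M2=1 [inverted output], M3=1, M4=1 → 1 — eliminated
  M3 stuck-at-0: M1=1, M2=0, M3=0 [stuck-at-0], M4=0 → 0 — matches
Only M3 stuck-at-0 reproduces the observed 0.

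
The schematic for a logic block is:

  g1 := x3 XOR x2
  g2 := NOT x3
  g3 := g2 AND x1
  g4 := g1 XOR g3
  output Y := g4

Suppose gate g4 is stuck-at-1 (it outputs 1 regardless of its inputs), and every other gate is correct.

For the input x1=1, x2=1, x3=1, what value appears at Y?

Propagate with g4 forced: g1=0, g2=0, g3=0, g4=1 [stuck-at-1].
So Y = 1. (Without the fault it would be 0.)

1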